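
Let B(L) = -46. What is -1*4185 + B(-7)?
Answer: -4231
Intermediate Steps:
-1*4185 + B(-7) = -1*4185 - 46 = -4185 - 46 = -4231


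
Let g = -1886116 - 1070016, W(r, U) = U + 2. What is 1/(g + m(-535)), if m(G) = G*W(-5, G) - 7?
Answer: -1/2670984 ≈ -3.7439e-7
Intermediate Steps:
W(r, U) = 2 + U
m(G) = -7 + G*(2 + G) (m(G) = G*(2 + G) - 7 = -7 + G*(2 + G))
g = -2956132
1/(g + m(-535)) = 1/(-2956132 + (-7 - 535*(2 - 535))) = 1/(-2956132 + (-7 - 535*(-533))) = 1/(-2956132 + (-7 + 285155)) = 1/(-2956132 + 285148) = 1/(-2670984) = -1/2670984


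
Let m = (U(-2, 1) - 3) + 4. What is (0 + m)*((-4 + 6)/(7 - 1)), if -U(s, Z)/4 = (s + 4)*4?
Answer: -31/3 ≈ -10.333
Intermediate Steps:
U(s, Z) = -64 - 16*s (U(s, Z) = -4*(s + 4)*4 = -4*(4 + s)*4 = -4*(16 + 4*s) = -64 - 16*s)
m = -31 (m = ((-64 - 16*(-2)) - 3) + 4 = ((-64 + 32) - 3) + 4 = (-32 - 3) + 4 = -35 + 4 = -31)
(0 + m)*((-4 + 6)/(7 - 1)) = (0 - 31)*((-4 + 6)/(7 - 1)) = -62/6 = -31*⅓ = -31/3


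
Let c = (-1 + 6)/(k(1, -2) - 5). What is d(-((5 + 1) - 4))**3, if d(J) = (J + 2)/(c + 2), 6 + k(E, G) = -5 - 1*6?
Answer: 0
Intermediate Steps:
k(E, G) = -17 (k(E, G) = -6 + (-5 - 1*6) = -6 + (-5 - 6) = -6 - 11 = -17)
c = -5/22 (c = (-1 + 6)/(-17 - 5) = 5/(-22) = 5*(-1/22) = -5/22 ≈ -0.22727)
d(J) = 44/39 + 22*J/39 (d(J) = (J + 2)/(-5/22 + 2) = (2 + J)/(39/22) = (2 + J)*(22/39) = 44/39 + 22*J/39)
d(-((5 + 1) - 4))**3 = (44/39 + 22*(-((5 + 1) - 4))/39)**3 = (44/39 + 22*(-(6 - 4))/39)**3 = (44/39 + 22*(-1*2)/39)**3 = (44/39 + (22/39)*(-2))**3 = (44/39 - 44/39)**3 = 0**3 = 0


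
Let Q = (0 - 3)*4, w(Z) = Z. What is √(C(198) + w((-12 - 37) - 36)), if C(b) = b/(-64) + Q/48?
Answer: I*√5654/8 ≈ 9.3991*I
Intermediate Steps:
Q = -12 (Q = -3*4 = -12)
C(b) = -¼ - b/64 (C(b) = b/(-64) - 12/48 = b*(-1/64) - 12*1/48 = -b/64 - ¼ = -¼ - b/64)
√(C(198) + w((-12 - 37) - 36)) = √((-¼ - 1/64*198) + ((-12 - 37) - 36)) = √((-¼ - 99/32) + (-49 - 36)) = √(-107/32 - 85) = √(-2827/32) = I*√5654/8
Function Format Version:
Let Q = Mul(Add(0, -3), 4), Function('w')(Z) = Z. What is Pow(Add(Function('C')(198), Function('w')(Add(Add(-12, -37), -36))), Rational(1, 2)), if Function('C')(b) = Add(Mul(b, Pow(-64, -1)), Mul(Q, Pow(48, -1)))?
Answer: Mul(Rational(1, 8), I, Pow(5654, Rational(1, 2))) ≈ Mul(9.3991, I)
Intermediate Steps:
Q = -12 (Q = Mul(-3, 4) = -12)
Function('C')(b) = Add(Rational(-1, 4), Mul(Rational(-1, 64), b)) (Function('C')(b) = Add(Mul(b, Pow(-64, -1)), Mul(-12, Pow(48, -1))) = Add(Mul(b, Rational(-1, 64)), Mul(-12, Rational(1, 48))) = Add(Mul(Rational(-1, 64), b), Rational(-1, 4)) = Add(Rational(-1, 4), Mul(Rational(-1, 64), b)))
Pow(Add(Function('C')(198), Function('w')(Add(Add(-12, -37), -36))), Rational(1, 2)) = Pow(Add(Add(Rational(-1, 4), Mul(Rational(-1, 64), 198)), Add(Add(-12, -37), -36)), Rational(1, 2)) = Pow(Add(Add(Rational(-1, 4), Rational(-99, 32)), Add(-49, -36)), Rational(1, 2)) = Pow(Add(Rational(-107, 32), -85), Rational(1, 2)) = Pow(Rational(-2827, 32), Rational(1, 2)) = Mul(Rational(1, 8), I, Pow(5654, Rational(1, 2)))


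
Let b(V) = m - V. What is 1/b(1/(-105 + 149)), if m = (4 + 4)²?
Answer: 44/2815 ≈ 0.015631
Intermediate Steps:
m = 64 (m = 8² = 64)
b(V) = 64 - V
1/b(1/(-105 + 149)) = 1/(64 - 1/(-105 + 149)) = 1/(64 - 1/44) = 1/(2815/44) = 44/2815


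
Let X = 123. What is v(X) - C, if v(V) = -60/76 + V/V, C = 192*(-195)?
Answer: 711364/19 ≈ 37440.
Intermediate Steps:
C = -37440
v(V) = 4/19 (v(V) = -60*1/76 + 1 = -15/19 + 1 = 4/19)
v(X) - C = 4/19 - 1*(-37440) = 4/19 + 37440 = 711364/19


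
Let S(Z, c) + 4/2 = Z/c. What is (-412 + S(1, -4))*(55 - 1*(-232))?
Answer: -475559/4 ≈ -1.1889e+5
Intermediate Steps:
S(Z, c) = -2 + Z/c
(-412 + S(1, -4))*(55 - 1*(-232)) = (-412 + (-2 + 1/(-4)))*(55 - 1*(-232)) = (-412 + (-2 + 1*(-1/4)))*(55 + 232) = (-412 + (-2 - 1/4))*287 = (-412 - 9/4)*287 = -1657/4*287 = -475559/4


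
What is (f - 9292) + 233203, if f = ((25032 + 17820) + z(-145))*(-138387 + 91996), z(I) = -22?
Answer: -1986702619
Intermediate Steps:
f = -1986926530 (f = ((25032 + 17820) - 22)*(-138387 + 91996) = (42852 - 22)*(-46391) = 42830*(-46391) = -1986926530)
(f - 9292) + 233203 = (-1986926530 - 9292) + 233203 = -1986935822 + 233203 = -1986702619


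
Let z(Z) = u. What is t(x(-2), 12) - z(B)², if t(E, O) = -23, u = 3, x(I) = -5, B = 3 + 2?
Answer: -32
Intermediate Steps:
B = 5
z(Z) = 3
t(x(-2), 12) - z(B)² = -23 - 1*3² = -23 - 1*9 = -23 - 9 = -32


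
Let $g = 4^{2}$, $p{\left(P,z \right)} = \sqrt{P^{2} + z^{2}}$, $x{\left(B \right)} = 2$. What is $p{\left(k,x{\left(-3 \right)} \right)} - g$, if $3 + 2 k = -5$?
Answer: $-16 + 2 \sqrt{5} \approx -11.528$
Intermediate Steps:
$k = -4$ ($k = - \frac{3}{2} + \frac{1}{2} \left(-5\right) = - \frac{3}{2} - \frac{5}{2} = -4$)
$g = 16$
$p{\left(k,x{\left(-3 \right)} \right)} - g = \sqrt{\left(-4\right)^{2} + 2^{2}} - 16 = \sqrt{16 + 4} - 16 = \sqrt{20} - 16 = 2 \sqrt{5} - 16 = -16 + 2 \sqrt{5}$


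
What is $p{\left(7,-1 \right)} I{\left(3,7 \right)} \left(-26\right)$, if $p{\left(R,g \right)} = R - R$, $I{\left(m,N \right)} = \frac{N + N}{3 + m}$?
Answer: $0$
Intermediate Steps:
$I{\left(m,N \right)} = \frac{2 N}{3 + m}$
$p{\left(R,g \right)} = 0$
$p{\left(7,-1 \right)} I{\left(3,7 \right)} \left(-26\right) = 0 \cdot 2 \cdot 7 \frac{1}{3 + 3} \left(-26\right) = 0 \cdot 2 \cdot 7 \cdot \frac{1}{6} \left(-26\right) = 0 \cdot \frac{7}{3} \left(-26\right) = 0 \left(-26\right) = 0$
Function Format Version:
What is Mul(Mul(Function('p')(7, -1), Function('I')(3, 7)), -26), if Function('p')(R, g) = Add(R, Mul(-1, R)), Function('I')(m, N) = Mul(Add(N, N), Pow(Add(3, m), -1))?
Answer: 0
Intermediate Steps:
Function('I')(m, N) = Mul(2, N, Pow(Add(3, m), -1)) (Function('I')(m, N) = Mul(Mul(2, N), Pow(Add(3, m), -1)) = Mul(2, N, Pow(Add(3, m), -1)))
Function('p')(R, g) = 0
Mul(Mul(Function('p')(7, -1), Function('I')(3, 7)), -26) = Mul(Mul(0, Mul(2, 7, Pow(Add(3, 3), -1))), -26) = Mul(Mul(0, Mul(2, 7, Pow(6, -1))), -26) = Mul(Mul(0, Mul(2, 7, Rational(1, 6))), -26) = Mul(Mul(0, Rational(7, 3)), -26) = Mul(0, -26) = 0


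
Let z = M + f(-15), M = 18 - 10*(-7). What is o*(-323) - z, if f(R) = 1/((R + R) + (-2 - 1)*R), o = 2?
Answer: -11011/15 ≈ -734.07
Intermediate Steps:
f(R) = -1/R (f(R) = 1/(2*R - 3*R) = 1/(-R) = -1/R)
M = 88 (M = 18 + 70 = 88)
z = 1321/15 (z = 88 - 1/(-15) = 88 - 1*(-1/15) = 88 + 1/15 = 1321/15 ≈ 88.067)
o*(-323) - z = 2*(-323) - 1*1321/15 = -646 - 1321/15 = -11011/15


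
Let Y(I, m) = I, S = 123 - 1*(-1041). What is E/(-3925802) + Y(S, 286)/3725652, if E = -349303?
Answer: 108829254507/1218847672742 ≈ 0.089289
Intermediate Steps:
S = 1164 (S = 123 + 1041 = 1164)
E/(-3925802) + Y(S, 286)/3725652 = -349303/(-3925802) + 1164/3725652 = -349303*(-1/3925802) + 1164*(1/3725652) = 349303/3925802 + 97/310471 = 108829254507/1218847672742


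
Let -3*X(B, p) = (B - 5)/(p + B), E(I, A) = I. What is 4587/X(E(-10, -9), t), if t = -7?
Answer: -77979/5 ≈ -15596.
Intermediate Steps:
X(B, p) = -(-5 + B)/(3*(B + p)) (X(B, p) = -(B - 5)/(3*(p + B)) = -(-5 + B)/(3*(B + p)))
4587/X(E(-10, -9), t) = 4587/(((5 - 1*(-10))/(3*(-10 - 7)))) = 4587/(((⅓)*(5 + 10)/(-17))) = 4587/(((⅓)*(-1/17)*15)) = 4587/(-5/17) = 4587*(-17/5) = -77979/5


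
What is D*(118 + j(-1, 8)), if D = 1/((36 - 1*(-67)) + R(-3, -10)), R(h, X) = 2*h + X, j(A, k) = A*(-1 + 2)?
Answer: 39/29 ≈ 1.3448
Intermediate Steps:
j(A, k) = A (j(A, k) = A*1 = A)
R(h, X) = X + 2*h
D = 1/87 (D = 1/((36 - 1*(-67)) + (-10 + 2*(-3))) = 1/((36 + 67) + (-10 - 6)) = 1/(103 - 16) = 1/87 ≈ 0.011494)
D*(118 + j(-1, 8)) = (118 - 1)/87 = (1/87)*117 = 39/29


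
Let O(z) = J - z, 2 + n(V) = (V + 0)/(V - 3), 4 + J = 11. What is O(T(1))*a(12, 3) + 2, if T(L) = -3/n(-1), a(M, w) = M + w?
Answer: 569/7 ≈ 81.286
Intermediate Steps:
J = 7 (J = -4 + 11 = 7)
n(V) = -2 + V/(-3 + V) (n(V) = -2 + (V + 0)/(V - 3) = -2 + V/(-3 + V))
T(L) = 12/7 (T(L) = -3*(-3 - 1)/(6 - 1*(-1)) = -3*(-4/(6 + 1)) = -3/((-¼*7)) = -3/(-7/4) = -3*(-4/7) = 12/7)
O(z) = 7 - z
O(T(1))*a(12, 3) + 2 = (7 - 1*12/7)*(12 + 3) + 2 = (7 - 12/7)*15 + 2 = (37/7)*15 + 2 = 555/7 + 2 = 569/7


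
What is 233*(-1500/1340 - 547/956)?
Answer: -25245317/64052 ≈ -394.14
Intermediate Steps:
233*(-1500/1340 - 547/956) = 233*(-1500*1/1340 - 547*1/956) = 233*(-75/67 - 547/956) = 233*(-108349/64052) = -25245317/64052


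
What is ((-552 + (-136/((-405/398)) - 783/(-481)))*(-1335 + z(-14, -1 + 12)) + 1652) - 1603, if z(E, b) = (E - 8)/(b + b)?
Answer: 108465593917/194805 ≈ 5.5679e+5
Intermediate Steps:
z(E, b) = (-8 + E)/(2*b) (z(E, b) = (-8 + E)/((2*b)) = (-8 + E)*(1/(2*b)) = (-8 + E)/(2*b))
((-552 + (-136/((-405/398)) - 783/(-481)))*(-1335 + z(-14, -1 + 12)) + 1652) - 1603 = ((-552 + (-136/((-405/398)) - 783/(-481)))*(-1335 + (-8 - 14)/(2*(-1 + 12))) + 1652) - 1603 = ((-552 + (-136/((-405*1/398)) - 783*(-1/481)))*(-1335 + (1/2)*(-22)/11) + 1652) - 1603 = ((-552 + (-136/(-405/398) + 783/481))*(-1335 + (1/2)*(1/11)*(-22)) + 1652) - 1603 = ((-552 + (-136*(-398/405) + 783/481))*(-1335 - 1) + 1652) - 1603 = ((-552 + (54128/405 + 783/481))*(-1336) + 1652) - 1603 = ((-552 + 26352683/194805)*(-1336) + 1652) - 1603 = (-81179677/194805*(-1336) + 1652) - 1603 = (108456048472/194805 + 1652) - 1603 = 108777866332/194805 - 1603 = 108465593917/194805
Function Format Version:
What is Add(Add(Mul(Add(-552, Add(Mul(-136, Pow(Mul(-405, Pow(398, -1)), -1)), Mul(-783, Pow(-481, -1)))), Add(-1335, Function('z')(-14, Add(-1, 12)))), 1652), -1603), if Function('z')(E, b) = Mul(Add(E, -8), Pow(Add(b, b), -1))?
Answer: Rational(108465593917, 194805) ≈ 5.5679e+5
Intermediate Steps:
Function('z')(E, b) = Mul(Rational(1, 2), Pow(b, -1), Add(-8, E)) (Function('z')(E, b) = Mul(Add(-8, E), Pow(Mul(2, b), -1)) = Mul(Add(-8, E), Mul(Rational(1, 2), Pow(b, -1))) = Mul(Rational(1, 2), Pow(b, -1), Add(-8, E)))
Add(Add(Mul(Add(-552, Add(Mul(-136, Pow(Mul(-405, Pow(398, -1)), -1)), Mul(-783, Pow(-481, -1)))), Add(-1335, Function('z')(-14, Add(-1, 12)))), 1652), -1603) = Add(Add(Mul(Add(-552, Add(Mul(-136, Pow(Mul(-405, Pow(398, -1)), -1)), Mul(-783, Pow(-481, -1)))), Add(-1335, Mul(Rational(1, 2), Pow(Add(-1, 12), -1), Add(-8, -14)))), 1652), -1603) = Add(Add(Mul(Add(-552, Add(Mul(-136, Pow(Mul(-405, Rational(1, 398)), -1)), Mul(-783, Rational(-1, 481)))), Add(-1335, Mul(Rational(1, 2), Pow(11, -1), -22))), 1652), -1603) = Add(Add(Mul(Add(-552, Add(Mul(-136, Pow(Rational(-405, 398), -1)), Rational(783, 481))), Add(-1335, Mul(Rational(1, 2), Rational(1, 11), -22))), 1652), -1603) = Add(Add(Mul(Add(-552, Add(Mul(-136, Rational(-398, 405)), Rational(783, 481))), Add(-1335, -1)), 1652), -1603) = Add(Add(Mul(Add(-552, Add(Rational(54128, 405), Rational(783, 481))), -1336), 1652), -1603) = Add(Add(Mul(Add(-552, Rational(26352683, 194805)), -1336), 1652), -1603) = Add(Add(Mul(Rational(-81179677, 194805), -1336), 1652), -1603) = Add(Add(Rational(108456048472, 194805), 1652), -1603) = Add(Rational(108777866332, 194805), -1603) = Rational(108465593917, 194805)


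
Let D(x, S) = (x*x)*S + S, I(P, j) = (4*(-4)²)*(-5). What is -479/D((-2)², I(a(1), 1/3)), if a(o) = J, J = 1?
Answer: 479/5440 ≈ 0.088051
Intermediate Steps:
a(o) = 1
I(P, j) = -320 (I(P, j) = (4*16)*(-5) = 64*(-5) = -320)
D(x, S) = S + S*x² (D(x, S) = x²*S + S = S*x² + S = S + S*x²)
-479/D((-2)², I(a(1), 1/3)) = -479*(-1/(320*(1 + ((-2)²)²))) = -479*(-1/(320*(1 + 4²))) = -479*(-1/(320*(1 + 16))) = -479/((-320*17)) = -479/(-5440) = -479*(-1/5440) = 479/5440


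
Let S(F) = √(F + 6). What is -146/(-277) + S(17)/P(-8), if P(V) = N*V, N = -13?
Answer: 146/277 + √23/104 ≈ 0.57319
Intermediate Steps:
P(V) = -13*V
S(F) = √(6 + F)
-146/(-277) + S(17)/P(-8) = -146/(-277) + √(6 + 17)/((-13*(-8))) = -146*(-1/277) + √23/104 = 146/277 + √23*(1/104) = 146/277 + √23/104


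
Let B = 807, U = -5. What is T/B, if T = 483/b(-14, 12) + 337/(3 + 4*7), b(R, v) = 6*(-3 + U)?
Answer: 401/400272 ≈ 0.0010018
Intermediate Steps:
b(R, v) = -48 (b(R, v) = 6*(-3 - 5) = 6*(-8) = -48)
T = 401/496 (T = 483/(-48) + 337/(3 + 4*7) = 483*(-1/48) + 337/(3 + 28) = -161/16 + 337/31 = 401/496 ≈ 0.80847)
T/B = (401/496)/807 = (401/496)*(1/807) = 401/400272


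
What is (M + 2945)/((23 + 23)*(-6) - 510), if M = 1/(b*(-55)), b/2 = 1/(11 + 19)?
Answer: -16196/4323 ≈ -3.7465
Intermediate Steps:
b = 1/15 (b = 2/(11 + 19) = 2/30 = 2*(1/30) = 1/15 ≈ 0.066667)
M = -3/11 (M = 1/((1/15)*(-55)) = 1/(-11/3) = -3/11 ≈ -0.27273)
(M + 2945)/((23 + 23)*(-6) - 510) = (-3/11 + 2945)/((23 + 23)*(-6) - 510) = 32392/(11*(46*(-6) - 510)) = 32392/(11*(-276 - 510)) = (32392/11)/(-786) = (32392/11)*(-1/786) = -16196/4323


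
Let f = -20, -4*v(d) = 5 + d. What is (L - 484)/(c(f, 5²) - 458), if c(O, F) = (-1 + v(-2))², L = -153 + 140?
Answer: 7952/7279 ≈ 1.0925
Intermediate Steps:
v(d) = -5/4 - d/4 (v(d) = -(5 + d)/4 = -5/4 - d/4)
L = -13
c(O, F) = 49/16 (c(O, F) = (-1 + (-5/4 - ¼*(-2)))² = (-1 + (-5/4 + ½))² = (-1 - ¾)² = (-7/4)² = 49/16)
(L - 484)/(c(f, 5²) - 458) = (-13 - 484)/(49/16 - 458) = -497/(-7279/16) = -497*(-16/7279) = 7952/7279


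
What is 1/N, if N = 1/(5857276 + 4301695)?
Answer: 10158971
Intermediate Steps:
N = 1/10158971 ≈ 9.8435e-8
1/N = 1/(1/10158971) = 10158971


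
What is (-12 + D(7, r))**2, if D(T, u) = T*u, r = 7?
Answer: 1369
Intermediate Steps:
(-12 + D(7, r))**2 = (-12 + 7*7)**2 = (-12 + 49)**2 = 37**2 = 1369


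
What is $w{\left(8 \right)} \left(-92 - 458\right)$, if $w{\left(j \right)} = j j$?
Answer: $-35200$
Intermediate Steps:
$w{\left(j \right)} = j^{2}$
$w{\left(8 \right)} \left(-92 - 458\right) = 8^{2} \left(-92 - 458\right) = 64 \left(-550\right) = -35200$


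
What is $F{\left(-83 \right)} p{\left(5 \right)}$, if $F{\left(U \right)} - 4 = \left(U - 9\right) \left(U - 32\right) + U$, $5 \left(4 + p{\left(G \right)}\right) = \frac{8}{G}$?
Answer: $- \frac{966092}{25} \approx -38644.0$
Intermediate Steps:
$p{\left(G \right)} = -4 + \frac{8}{5 G}$ ($p{\left(G \right)} = -4 + \frac{8 \frac{1}{G}}{5} = -4 + \frac{8}{5 G}$)
$F{\left(U \right)} = 4 + U + \left(-32 + U\right) \left(-9 + U\right)$ ($F{\left(U \right)} = 4 + \left(\left(U - 9\right) \left(U - 32\right) + U\right) = 4 + \left(\left(-9 + U\right) \left(-32 + U\right) + U\right) = 4 + \left(\left(-32 + U\right) \left(-9 + U\right) + U\right) = 4 + \left(U + \left(-32 + U\right) \left(-9 + U\right)\right) = 4 + U + \left(-32 + U\right) \left(-9 + U\right)$)
$F{\left(-83 \right)} p{\left(5 \right)} = \left(292 + \left(-83\right)^{2} - -3320\right) \left(-4 + \frac{8}{5 \cdot 5}\right) = \left(292 + 6889 + 3320\right) \left(-4 + \frac{8}{5} \cdot \frac{1}{5}\right) = 10501 \left(-4 + \frac{8}{25}\right) = 10501 \left(- \frac{92}{25}\right) = - \frac{966092}{25}$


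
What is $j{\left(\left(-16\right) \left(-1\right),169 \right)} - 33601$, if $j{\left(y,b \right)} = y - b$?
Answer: $-33754$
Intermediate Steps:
$j{\left(\left(-16\right) \left(-1\right),169 \right)} - 33601 = \left(\left(-16\right) \left(-1\right) - 169\right) - 33601 = \left(16 - 169\right) - 33601 = -153 - 33601 = -33754$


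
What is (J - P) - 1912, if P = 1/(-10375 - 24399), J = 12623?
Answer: 372464315/34774 ≈ 10711.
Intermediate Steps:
P = -1/34774 (P = 1/(-34774) = -1/34774 ≈ -2.8757e-5)
(J - P) - 1912 = (12623 - 1*(-1/34774)) - 1912 = (12623 + 1/34774) - 1912 = 438952203/34774 - 1912 = 372464315/34774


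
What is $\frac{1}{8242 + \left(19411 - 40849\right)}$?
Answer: $- \frac{1}{13196} \approx -7.5781 \cdot 10^{-5}$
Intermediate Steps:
$\frac{1}{8242 + \left(19411 - 40849\right)} = \frac{1}{8242 - 21438} = \frac{1}{-13196} = - \frac{1}{13196}$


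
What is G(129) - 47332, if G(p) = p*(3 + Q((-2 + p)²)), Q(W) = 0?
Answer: -46945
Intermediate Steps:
G(p) = 3*p (G(p) = p*(3 + 0) = p*3 = 3*p)
G(129) - 47332 = 3*129 - 47332 = 387 - 47332 = -46945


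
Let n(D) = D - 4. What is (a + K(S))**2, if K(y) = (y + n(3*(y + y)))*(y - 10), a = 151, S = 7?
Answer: 256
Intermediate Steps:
n(D) = -4 + D
K(y) = (-10 + y)*(-4 + 7*y) (K(y) = (y + (-4 + 3*(y + y)))*(y - 10) = (y + (-4 + 3*(2*y)))*(-10 + y) = (y + (-4 + 6*y))*(-10 + y) = (-4 + 7*y)*(-10 + y) = (-10 + y)*(-4 + 7*y))
(a + K(S))**2 = (151 + (40 - 74*7 + 7*7**2))**2 = (151 + (40 - 518 + 7*49))**2 = (151 + (40 - 518 + 343))**2 = (151 - 135)**2 = 16**2 = 256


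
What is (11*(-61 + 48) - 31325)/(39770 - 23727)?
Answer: -31468/16043 ≈ -1.9615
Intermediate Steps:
(11*(-61 + 48) - 31325)/(39770 - 23727) = (11*(-13) - 31325)/16043 = (-143 - 31325)*(1/16043) = -31468*1/16043 = -31468/16043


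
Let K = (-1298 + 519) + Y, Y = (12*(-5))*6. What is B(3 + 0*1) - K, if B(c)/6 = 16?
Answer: 1235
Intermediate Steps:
B(c) = 96 (B(c) = 6*16 = 96)
Y = -360 (Y = -60*6 = -360)
K = -1139 (K = (-1298 + 519) - 360 = -779 - 360 = -1139)
B(3 + 0*1) - K = 96 - 1*(-1139) = 96 + 1139 = 1235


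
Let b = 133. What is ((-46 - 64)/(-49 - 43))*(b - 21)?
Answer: 3080/23 ≈ 133.91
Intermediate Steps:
((-46 - 64)/(-49 - 43))*(b - 21) = ((-46 - 64)/(-49 - 43))*(133 - 21) = -110/(-92)*112 = -110*(-1/92)*112 = (55/46)*112 = 3080/23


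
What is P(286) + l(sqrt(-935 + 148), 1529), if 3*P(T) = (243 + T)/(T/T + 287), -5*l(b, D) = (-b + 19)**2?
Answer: 370709/4320 + 38*I*sqrt(787)/5 ≈ 85.812 + 213.21*I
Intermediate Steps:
l(b, D) = -(19 - b)**2/5 (l(b, D) = -(-b + 19)**2/5 = -(19 - b)**2/5)
P(T) = 9/32 + T/864 (P(T) = ((243 + T)/(T/T + 287))/3 = ((243 + T)/(1 + 287))/3 = ((243 + T)/288)/3 = ((243 + T)*(1/288))/3 = (27/32 + T/288)/3 = 9/32 + T/864)
P(286) + l(sqrt(-935 + 148), 1529) = (9/32 + (1/864)*286) - (-19 + sqrt(-935 + 148))**2/5 = (9/32 + 143/432) - (-19 + sqrt(-787))**2/5 = 529/864 - (-19 + I*sqrt(787))**2/5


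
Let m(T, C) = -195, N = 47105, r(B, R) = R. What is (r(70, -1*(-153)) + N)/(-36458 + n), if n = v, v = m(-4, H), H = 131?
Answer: -47258/36653 ≈ -1.2893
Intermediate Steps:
v = -195
n = -195
(r(70, -1*(-153)) + N)/(-36458 + n) = (-1*(-153) + 47105)/(-36458 - 195) = (153 + 47105)/(-36653) = 47258*(-1/36653) = -47258/36653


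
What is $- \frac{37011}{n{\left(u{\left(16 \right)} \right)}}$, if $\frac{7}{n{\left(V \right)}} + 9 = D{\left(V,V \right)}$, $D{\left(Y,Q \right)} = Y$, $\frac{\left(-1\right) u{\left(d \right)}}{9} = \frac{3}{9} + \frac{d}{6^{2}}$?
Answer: $\frac{592176}{7} \approx 84597.0$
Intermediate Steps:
$u{\left(d \right)} = -3 - \frac{d}{4}$ ($u{\left(d \right)} = - 9 \left(\frac{3}{9} + \frac{d}{6^{2}}\right) = - 9 \left(3 \cdot \frac{1}{9} + \frac{d}{36}\right) = - 9 \left(\frac{1}{3} + d \frac{1}{36}\right) = - 9 \left(\frac{1}{3} + \frac{d}{36}\right) = -3 - \frac{d}{4}$)
$n{\left(V \right)} = \frac{7}{-9 + V}$
$- \frac{37011}{n{\left(u{\left(16 \right)} \right)}} = - \frac{37011}{7 \frac{1}{-9 - 7}} = - \frac{37011}{7 \frac{1}{-16}} = - \frac{37011}{7 \left(- \frac{1}{16}\right)} = - \frac{37011}{- \frac{7}{16}} = \left(-37011\right) \left(- \frac{16}{7}\right) = \frac{592176}{7}$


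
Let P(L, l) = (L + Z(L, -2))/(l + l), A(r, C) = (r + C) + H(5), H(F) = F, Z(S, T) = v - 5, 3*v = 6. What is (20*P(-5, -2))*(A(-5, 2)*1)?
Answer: 80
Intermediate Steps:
v = 2 (v = (1/3)*6 = 2)
Z(S, T) = -3 (Z(S, T) = 2 - 5 = -3)
A(r, C) = 5 + C + r (A(r, C) = (r + C) + 5 = (C + r) + 5 = 5 + C + r)
P(L, l) = (-3 + L)/(2*l) (P(L, l) = (L - 3)/(l + l) = (-3 + L)/((2*l)) = (-3 + L)*(1/(2*l)) = (-3 + L)/(2*l))
(20*P(-5, -2))*(A(-5, 2)*1) = (20*((1/2)*(-3 - 5)/(-2)))*((5 + 2 - 5)*1) = (20*((1/2)*(-1/2)*(-8)))*(2*1) = (20*2)*2 = 40*2 = 80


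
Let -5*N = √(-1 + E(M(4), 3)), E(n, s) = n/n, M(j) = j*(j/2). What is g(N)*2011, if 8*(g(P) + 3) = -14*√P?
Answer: -6033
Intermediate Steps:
M(j) = j²/2 (M(j) = j*(j*(½)) = j*(j/2) = j²/2)
E(n, s) = 1
N = 0 (N = -√(-1 + 1)/5 = -√0/5 = -⅕*0 = 0)
g(P) = -3 - 7*√P/4 (g(P) = -3 + (-14*√P)/8 = -3 - 7*√P/4)
g(N)*2011 = (-3 - 7*√0/4)*2011 = (-3 - 7/4*0)*2011 = (-3 + 0)*2011 = -3*2011 = -6033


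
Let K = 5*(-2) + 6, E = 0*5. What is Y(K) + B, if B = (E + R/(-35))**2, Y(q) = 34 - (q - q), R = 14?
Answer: 854/25 ≈ 34.160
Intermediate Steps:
E = 0
K = -4 (K = -10 + 6 = -4)
Y(q) = 34 (Y(q) = 34 - 1*0 = 34 + 0 = 34)
B = 4/25 (B = (0 + 14/(-35))**2 = (0 + 14*(-1/35))**2 = (0 - 2/5)**2 = (-2/5)**2 = 4/25 ≈ 0.16000)
Y(K) + B = 34 + 4/25 = 854/25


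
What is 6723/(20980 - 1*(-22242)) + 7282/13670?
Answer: 203323007/295422370 ≈ 0.68824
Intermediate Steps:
6723/(20980 - 1*(-22242)) + 7282/13670 = 6723/(20980 + 22242) + 7282*(1/13670) = 6723/43222 + 3641/6835 = 203323007/295422370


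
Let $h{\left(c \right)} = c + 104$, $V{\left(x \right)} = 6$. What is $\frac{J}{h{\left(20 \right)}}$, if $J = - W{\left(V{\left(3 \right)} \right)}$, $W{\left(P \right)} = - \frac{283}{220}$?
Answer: $\frac{283}{27280} \approx 0.010374$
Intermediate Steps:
$W{\left(P \right)} = - \frac{283}{220}$ ($W{\left(P \right)} = \left(-283\right) \frac{1}{220} = - \frac{283}{220}$)
$h{\left(c \right)} = 104 + c$
$J = \frac{283}{220}$ ($J = \left(-1\right) \left(- \frac{283}{220}\right) = \frac{283}{220} \approx 1.2864$)
$\frac{J}{h{\left(20 \right)}} = \frac{283}{220 \left(104 + 20\right)} = \frac{283}{220 \cdot 124} = \frac{283}{220} \cdot \frac{1}{124} = \frac{283}{27280}$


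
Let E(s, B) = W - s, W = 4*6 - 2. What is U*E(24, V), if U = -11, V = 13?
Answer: 22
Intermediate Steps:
W = 22 (W = 24 - 2 = 22)
E(s, B) = 22 - s
U*E(24, V) = -11*(22 - 1*24) = -11*(22 - 24) = -11*(-2) = 22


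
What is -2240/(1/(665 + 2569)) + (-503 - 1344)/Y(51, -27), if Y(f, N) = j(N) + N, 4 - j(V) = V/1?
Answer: -28978487/4 ≈ -7.2446e+6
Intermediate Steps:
j(V) = 4 - V (j(V) = 4 - V/1 = 4 - V)
Y(f, N) = 4 (Y(f, N) = (4 - N) + N = 4)
-2240/(1/(665 + 2569)) + (-503 - 1344)/Y(51, -27) = -2240/(1/(665 + 2569)) + (-503 - 1344)/4 = -2240/(1/3234) - 1847*¼ = -2240/1/3234 - 1847/4 = -2240*3234 - 1847/4 = -7244160 - 1847/4 = -28978487/4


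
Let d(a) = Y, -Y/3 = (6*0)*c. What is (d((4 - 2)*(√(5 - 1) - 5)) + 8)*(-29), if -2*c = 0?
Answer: -232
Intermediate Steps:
c = 0 (c = -½*0 = 0)
Y = 0 (Y = -3*6*0*0 = -0*0 = -3*0 = 0)
d(a) = 0
(d((4 - 2)*(√(5 - 1) - 5)) + 8)*(-29) = (0 + 8)*(-29) = 8*(-29) = -232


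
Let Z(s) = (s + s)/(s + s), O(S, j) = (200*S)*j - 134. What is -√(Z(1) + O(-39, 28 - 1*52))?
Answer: -√187067 ≈ -432.51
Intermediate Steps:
O(S, j) = -134 + 200*S*j (O(S, j) = 200*S*j - 134 = -134 + 200*S*j)
Z(s) = 1 (Z(s) = (2*s)/((2*s)) = (2*s)*(1/(2*s)) = 1)
-√(Z(1) + O(-39, 28 - 1*52)) = -√(1 + (-134 + 200*(-39)*(28 - 1*52))) = -√(1 + (-134 + 200*(-39)*(28 - 52))) = -√(1 + (-134 + 200*(-39)*(-24))) = -√(1 + (-134 + 187200)) = -√(1 + 187066) = -√187067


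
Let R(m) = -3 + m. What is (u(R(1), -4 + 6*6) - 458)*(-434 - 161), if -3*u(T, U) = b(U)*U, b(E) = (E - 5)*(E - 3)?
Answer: 5241950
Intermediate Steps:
b(E) = (-5 + E)*(-3 + E)
u(T, U) = -U*(15 + U² - 8*U)/3 (u(T, U) = -(15 + U² - 8*U)*U/3 = -U*(15 + U² - 8*U)/3)
(u(R(1), -4 + 6*6) - 458)*(-434 - 161) = ((-4 + 6*6)*(-15 - (-4 + 6*6)² + 8*(-4 + 6*6))/3 - 458)*(-434 - 161) = ((-4 + 36)*(-15 - (-4 + 36)² + 8*(-4 + 36))/3 - 458)*(-595) = ((⅓)*32*(-15 - 1*32² + 8*32) - 458)*(-595) = ((⅓)*32*(-15 - 1*1024 + 256) - 458)*(-595) = ((⅓)*32*(-15 - 1024 + 256) - 458)*(-595) = ((⅓)*32*(-783) - 458)*(-595) = (-8352 - 458)*(-595) = -8810*(-595) = 5241950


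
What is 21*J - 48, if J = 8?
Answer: 120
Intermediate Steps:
21*J - 48 = 21*8 - 48 = 168 - 48 = 120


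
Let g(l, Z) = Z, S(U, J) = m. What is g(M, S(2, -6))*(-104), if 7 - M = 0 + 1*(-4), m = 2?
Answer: -208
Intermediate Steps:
S(U, J) = 2
M = 11 (M = 7 - (0 + 1*(-4)) = 7 - (0 - 4) = 7 - 1*(-4) = 7 + 4 = 11)
g(M, S(2, -6))*(-104) = 2*(-104) = -208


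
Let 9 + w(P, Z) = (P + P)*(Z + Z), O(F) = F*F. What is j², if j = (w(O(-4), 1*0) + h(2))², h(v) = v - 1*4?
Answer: 14641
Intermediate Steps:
h(v) = -4 + v (h(v) = v - 4 = -4 + v)
O(F) = F²
w(P, Z) = -9 + 4*P*Z (w(P, Z) = -9 + (P + P)*(Z + Z) = -9 + (2*P)*(2*Z) = -9 + 4*P*Z)
j = 121 (j = ((-9 + 4*(-4)²*(1*0)) + (-4 + 2))² = ((-9 + 4*16*0) - 2)² = ((-9 + 0) - 2)² = (-9 - 2)² = (-11)² = 121)
j² = 121² = 14641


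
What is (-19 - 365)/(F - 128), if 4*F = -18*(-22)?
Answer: 384/29 ≈ 13.241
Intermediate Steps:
F = 99 (F = (-18*(-22))/4 = (1/4)*396 = 99)
(-19 - 365)/(F - 128) = (-19 - 365)/(99 - 128) = -384/(-29) = -384*(-1/29) = 384/29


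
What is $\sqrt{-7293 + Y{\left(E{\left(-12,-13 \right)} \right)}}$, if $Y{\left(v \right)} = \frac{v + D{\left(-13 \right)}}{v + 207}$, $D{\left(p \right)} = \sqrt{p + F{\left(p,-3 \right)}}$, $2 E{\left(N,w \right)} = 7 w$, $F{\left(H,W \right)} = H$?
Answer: $\frac{\sqrt{-760900790 + 646 i \sqrt{26}}}{323} \approx 0.00018485 + 85.401 i$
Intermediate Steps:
$E{\left(N,w \right)} = \frac{7 w}{2}$
$D{\left(p \right)} = \sqrt{2} \sqrt{p}$ ($D{\left(p \right)} = \sqrt{p + p} = \sqrt{2 p} = \sqrt{2} \sqrt{p}$)
$Y{\left(v \right)} = \frac{v + i \sqrt{26}}{207 + v}$ ($Y{\left(v \right)} = \frac{v + \sqrt{2} \sqrt{-13}}{v + 207} = \frac{v + \sqrt{2} i \sqrt{13}}{207 + v} = \frac{v + i \sqrt{26}}{207 + v}$)
$\sqrt{-7293 + Y{\left(E{\left(-12,-13 \right)} \right)}} = \sqrt{-7293 + \frac{\frac{7}{2} \left(-13\right) + i \sqrt{26}}{207 + \frac{7}{2} \left(-13\right)}} = \sqrt{-7293 + \frac{- \frac{91}{2} + i \sqrt{26}}{207 - \frac{91}{2}}} = \sqrt{-7293 + \frac{- \frac{91}{2} + i \sqrt{26}}{\frac{323}{2}}} = \sqrt{-7293 + \frac{2 \left(- \frac{91}{2} + i \sqrt{26}\right)}{323}} = \sqrt{-7293 - \left(\frac{91}{323} - \frac{2 i \sqrt{26}}{323}\right)} = \sqrt{- \frac{2355730}{323} + \frac{2 i \sqrt{26}}{323}}$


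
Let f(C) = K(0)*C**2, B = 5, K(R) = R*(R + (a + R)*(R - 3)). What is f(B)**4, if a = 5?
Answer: 0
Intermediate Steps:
K(R) = R*(R + (-3 + R)*(5 + R)) (K(R) = R*(R + (5 + R)*(R - 3)) = R*(R + (5 + R)*(-3 + R)) = R*(R + (-3 + R)*(5 + R)))
f(C) = 0 (f(C) = (0*(-15 + 0**2 + 3*0))*C**2 = (0*(-15 + 0 + 0))*C**2 = (0*(-15))*C**2 = 0*C**2 = 0)
f(B)**4 = 0**4 = 0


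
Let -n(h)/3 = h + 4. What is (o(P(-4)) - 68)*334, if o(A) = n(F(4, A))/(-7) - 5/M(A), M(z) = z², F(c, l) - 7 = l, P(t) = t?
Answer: -174515/8 ≈ -21814.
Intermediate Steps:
F(c, l) = 7 + l
n(h) = -12 - 3*h (n(h) = -3*(h + 4) = -3*(4 + h) = -12 - 3*h)
o(A) = 33/7 - 5/A² + 3*A/7 (o(A) = (-12 - 3*(7 + A))/(-7) - 5/A² = (-12 + (-21 - 3*A))*(-⅐) - 5/A² = (-33 - 3*A)*(-⅐) - 5/A² = (33/7 + 3*A/7) - 5/A² = 33/7 - 5/A² + 3*A/7)
(o(P(-4)) - 68)*334 = ((33/7 - 5/(-4)² + (3/7)*(-4)) - 68)*334 = ((33/7 - 5*1/16 - 12/7) - 68)*334 = ((33/7 - 5/16 - 12/7) - 68)*334 = (43/16 - 68)*334 = -1045/16*334 = -174515/8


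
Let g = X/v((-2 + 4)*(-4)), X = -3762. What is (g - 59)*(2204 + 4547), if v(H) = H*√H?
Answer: -398309 - 12698631*I*√2/16 ≈ -3.9831e+5 - 1.1224e+6*I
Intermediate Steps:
v(H) = H^(3/2)
g = -1881*I*√2/16 (g = -3762*I/(8*(-2 + 4)^(3/2)) = -3762*I*√2/32 = -1881*I*√2/16 ≈ -166.26*I)
(g - 59)*(2204 + 4547) = (-1881*I*√2/16 - 59)*(2204 + 4547) = (-59 - 1881*I*√2/16)*6751 = -398309 - 12698631*I*√2/16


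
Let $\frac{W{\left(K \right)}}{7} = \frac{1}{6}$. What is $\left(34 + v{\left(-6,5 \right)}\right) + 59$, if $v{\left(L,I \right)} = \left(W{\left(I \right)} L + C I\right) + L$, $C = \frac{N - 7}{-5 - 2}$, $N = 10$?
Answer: $\frac{545}{7} \approx 77.857$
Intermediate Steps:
$W{\left(K \right)} = \frac{7}{6}$
$C = - \frac{3}{7}$ ($C = \frac{10 - 7}{-5 - 2} = \frac{3}{-7} = 3 \left(- \frac{1}{7}\right) = - \frac{3}{7} \approx -0.42857$)
$v{\left(L,I \right)} = - \frac{3 I}{7} + \frac{13 L}{6}$ ($v{\left(L,I \right)} = \left(\frac{7 L}{6} - \frac{3 I}{7}\right) + L = \left(- \frac{3 I}{7} + \frac{7 L}{6}\right) + L = - \frac{3 I}{7} + \frac{13 L}{6}$)
$\left(34 + v{\left(-6,5 \right)}\right) + 59 = \left(34 + \left(\left(- \frac{3}{7}\right) 5 + \frac{13}{6} \left(-6\right)\right)\right) + 59 = \left(34 - \frac{106}{7}\right) + 59 = \frac{132}{7} + 59 = \frac{545}{7}$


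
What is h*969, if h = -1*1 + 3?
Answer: 1938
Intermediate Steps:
h = 2 (h = -1 + 3 = 2)
h*969 = 2*969 = 1938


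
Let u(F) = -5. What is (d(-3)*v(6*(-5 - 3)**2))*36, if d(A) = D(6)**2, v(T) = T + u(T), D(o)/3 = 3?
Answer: 1105164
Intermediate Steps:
D(o) = 9 (D(o) = 3*3 = 9)
v(T) = -5 + T (v(T) = T - 5 = -5 + T)
d(A) = 81 (d(A) = 9**2 = 81)
(d(-3)*v(6*(-5 - 3)**2))*36 = (81*(-5 + 6*(-5 - 3)**2))*36 = (81*(-5 + 6*(-8)**2))*36 = (81*(-5 + 6*64))*36 = (81*(-5 + 384))*36 = (81*379)*36 = 30699*36 = 1105164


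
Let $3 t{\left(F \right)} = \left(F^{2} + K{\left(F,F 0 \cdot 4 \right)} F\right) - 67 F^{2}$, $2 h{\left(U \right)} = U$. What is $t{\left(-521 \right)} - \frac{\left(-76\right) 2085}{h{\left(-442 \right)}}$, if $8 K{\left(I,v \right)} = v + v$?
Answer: $- \frac{1319904602}{221} \approx -5.9724 \cdot 10^{6}$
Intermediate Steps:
$h{\left(U \right)} = \frac{U}{2}$
$K{\left(I,v \right)} = \frac{v}{4}$ ($K{\left(I,v \right)} = \frac{v + v}{8} = \frac{2 v}{8} = \frac{v}{4}$)
$t{\left(F \right)} = - 22 F^{2}$ ($t{\left(F \right)} = \frac{\left(F^{2} + \frac{F 0 \cdot 4}{4} F\right) - 67 F^{2}}{3} = \frac{\left(F^{2} + \frac{0 \cdot 4}{4} F\right) - 67 F^{2}}{3} = \frac{\left(F^{2} + \frac{1}{4} \cdot 0 F\right) - 67 F^{2}}{3} = \frac{\left(F^{2} + 0 F\right) - 67 F^{2}}{3} = \frac{\left(F^{2} + 0\right) - 67 F^{2}}{3} = \frac{F^{2} - 67 F^{2}}{3} = \frac{\left(-66\right) F^{2}}{3} = - 22 F^{2}$)
$t{\left(-521 \right)} - \frac{\left(-76\right) 2085}{h{\left(-442 \right)}} = - 22 \left(-521\right)^{2} - \frac{\left(-76\right) 2085}{\frac{1}{2} \left(-442\right)} = \left(-22\right) 271441 - - \frac{158460}{-221} = -5971702 - \left(-158460\right) \left(- \frac{1}{221}\right) = -5971702 - \frac{158460}{221} = - \frac{1319904602}{221}$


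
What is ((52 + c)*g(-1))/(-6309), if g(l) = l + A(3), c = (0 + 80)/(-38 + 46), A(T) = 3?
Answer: -124/6309 ≈ -0.019654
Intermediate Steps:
c = 10 (c = 80/8 = 80*(⅛) = 10)
g(l) = 3 + l (g(l) = l + 3 = 3 + l)
((52 + c)*g(-1))/(-6309) = ((52 + 10)*(3 - 1))/(-6309) = (62*2)*(-1/6309) = 124*(-1/6309) = -124/6309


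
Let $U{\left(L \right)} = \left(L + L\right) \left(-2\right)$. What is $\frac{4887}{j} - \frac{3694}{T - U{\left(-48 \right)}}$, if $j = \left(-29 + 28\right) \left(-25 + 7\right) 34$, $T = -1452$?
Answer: $\frac{285971}{27948} \approx 10.232$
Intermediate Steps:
$U{\left(L \right)} = - 4 L$ ($U{\left(L \right)} = 2 L \left(-2\right) = - 4 L$)
$j = 612$ ($j = \left(-1\right) \left(-18\right) 34 = 18 \cdot 34 = 612$)
$\frac{4887}{j} - \frac{3694}{T - U{\left(-48 \right)}} = \frac{4887}{612} - \frac{3694}{-1452 - \left(-4\right) \left(-48\right)} = 4887 \cdot \frac{1}{612} - \frac{3694}{-1452 - 192} = \frac{543}{68} - \frac{3694}{-1452 - 192} = \frac{543}{68} - \frac{3694}{-1644} = \frac{543}{68} - - \frac{1847}{822} = \frac{543}{68} + \frac{1847}{822} = \frac{285971}{27948}$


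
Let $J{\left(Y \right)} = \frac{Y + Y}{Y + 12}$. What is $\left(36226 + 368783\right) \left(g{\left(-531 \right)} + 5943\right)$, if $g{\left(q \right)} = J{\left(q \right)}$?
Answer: $\frac{416548921437}{173} \approx 2.4078 \cdot 10^{9}$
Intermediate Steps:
$J{\left(Y \right)} = \frac{2 Y}{12 + Y}$
$g{\left(q \right)} = \frac{2 q}{12 + q}$
$\left(36226 + 368783\right) \left(g{\left(-531 \right)} + 5943\right) = \left(36226 + 368783\right) \left(2 \left(-531\right) \frac{1}{12 - 531} + 5943\right) = 405009 \left(2 \left(-531\right) \frac{1}{-519} + 5943\right) = 405009 \left(2 \left(-531\right) \left(- \frac{1}{519}\right) + 5943\right) = 405009 \left(\frac{354}{173} + 5943\right) = 405009 \cdot \frac{1028493}{173} = \frac{416548921437}{173}$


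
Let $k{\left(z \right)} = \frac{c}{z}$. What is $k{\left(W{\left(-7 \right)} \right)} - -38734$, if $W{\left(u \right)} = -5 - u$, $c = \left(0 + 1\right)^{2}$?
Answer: $\frac{77469}{2} \approx 38735.0$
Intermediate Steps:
$c = 1$ ($c = 1^{2} = 1$)
$k{\left(z \right)} = \frac{1}{z}$ ($k{\left(z \right)} = 1 \frac{1}{z} = \frac{1}{z}$)
$k{\left(W{\left(-7 \right)} \right)} - -38734 = \frac{1}{-5 - -7} - -38734 = \frac{1}{-5 + 7} + 38734 = \frac{1}{2} + 38734 = \frac{77469}{2}$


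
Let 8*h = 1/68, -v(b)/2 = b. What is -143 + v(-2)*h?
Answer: -19447/136 ≈ -142.99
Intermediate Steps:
v(b) = -2*b
h = 1/544 (h = (⅛)/68 = (⅛)*(1/68) = 1/544 ≈ 0.0018382)
-143 + v(-2)*h = -143 - 2*(-2)*(1/544) = -143 + 4*(1/544) = -143 + 1/136 = -19447/136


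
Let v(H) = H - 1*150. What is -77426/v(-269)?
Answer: 77426/419 ≈ 184.79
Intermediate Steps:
v(H) = -150 + H (v(H) = H - 150 = -150 + H)
-77426/v(-269) = -77426/(-150 - 269) = -77426/(-419) = -77426*(-1/419) = 77426/419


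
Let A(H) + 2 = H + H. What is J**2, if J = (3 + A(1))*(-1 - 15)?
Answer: 2304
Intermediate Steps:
A(H) = -2 + 2*H (A(H) = -2 + (H + H) = -2 + 2*H)
J = -48 (J = (3 + (-2 + 2*1))*(-1 - 15) = (3 + (-2 + 2))*(-16) = (3 + 0)*(-16) = 3*(-16) = -48)
J**2 = (-48)**2 = 2304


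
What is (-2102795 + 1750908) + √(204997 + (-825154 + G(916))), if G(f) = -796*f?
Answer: -351887 + I*√1349293 ≈ -3.5189e+5 + 1161.6*I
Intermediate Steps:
(-2102795 + 1750908) + √(204997 + (-825154 + G(916))) = (-2102795 + 1750908) + √(204997 + (-825154 - 796*916)) = -351887 + √(204997 + (-825154 - 729136)) = -351887 + √(204997 - 1554290) = -351887 + √(-1349293) = -351887 + I*√1349293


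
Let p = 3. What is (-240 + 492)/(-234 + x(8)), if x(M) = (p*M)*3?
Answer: -14/9 ≈ -1.5556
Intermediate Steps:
x(M) = 9*M (x(M) = (3*M)*3 = 9*M)
(-240 + 492)/(-234 + x(8)) = (-240 + 492)/(-234 + 9*8) = 252/(-234 + 72) = 252/(-162) = 252*(-1/162) = -14/9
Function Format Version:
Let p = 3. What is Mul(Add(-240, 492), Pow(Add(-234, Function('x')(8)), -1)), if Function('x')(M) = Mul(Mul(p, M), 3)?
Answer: Rational(-14, 9) ≈ -1.5556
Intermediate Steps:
Function('x')(M) = Mul(9, M) (Function('x')(M) = Mul(Mul(3, M), 3) = Mul(9, M))
Mul(Add(-240, 492), Pow(Add(-234, Function('x')(8)), -1)) = Mul(Add(-240, 492), Pow(Add(-234, Mul(9, 8)), -1)) = Mul(252, Pow(Add(-234, 72), -1)) = Mul(252, Pow(-162, -1)) = Mul(252, Rational(-1, 162)) = Rational(-14, 9)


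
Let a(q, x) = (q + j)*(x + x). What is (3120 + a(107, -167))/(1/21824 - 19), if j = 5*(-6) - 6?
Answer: 449443456/414655 ≈ 1083.9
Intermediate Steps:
j = -36 (j = -30 - 6 = -36)
a(q, x) = 2*x*(-36 + q) (a(q, x) = (q - 36)*(x + x) = (-36 + q)*(2*x) = 2*x*(-36 + q))
(3120 + a(107, -167))/(1/21824 - 19) = (3120 + 2*(-167)*(-36 + 107))/(1/21824 - 19) = (3120 + 2*(-167)*71)/(1/21824 - 19) = (3120 - 23714)/(-414655/21824) = -20594*(-21824/414655) = 449443456/414655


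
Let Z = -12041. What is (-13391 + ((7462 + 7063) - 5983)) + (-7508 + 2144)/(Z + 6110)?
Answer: -3194895/659 ≈ -4848.1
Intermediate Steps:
(-13391 + ((7462 + 7063) - 5983)) + (-7508 + 2144)/(Z + 6110) = (-13391 + ((7462 + 7063) - 5983)) + (-7508 + 2144)/(-12041 + 6110) = (-13391 + (14525 - 5983)) - 5364/(-5931) = (-13391 + 8542) - 5364*(-1/5931) = -4849 + 596/659 = -3194895/659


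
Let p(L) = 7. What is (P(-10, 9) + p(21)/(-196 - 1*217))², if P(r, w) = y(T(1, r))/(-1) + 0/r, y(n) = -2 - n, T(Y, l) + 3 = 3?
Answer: 13689/3481 ≈ 3.9325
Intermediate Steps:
T(Y, l) = 0 (T(Y, l) = -3 + 3 = 0)
P(r, w) = 2 (P(r, w) = (-2 - 1*0)/(-1) + 0/r = (-2 + 0)*(-1) + 0 = -2*(-1) + 0 = 2 + 0 = 2)
(P(-10, 9) + p(21)/(-196 - 1*217))² = (2 + 7/(-196 - 1*217))² = (2 + 7/(-196 - 217))² = (2 + 7/(-413))² = (2 + 7*(-1/413))² = (2 - 1/59)² = (117/59)² = 13689/3481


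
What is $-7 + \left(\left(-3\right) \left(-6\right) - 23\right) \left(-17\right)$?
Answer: $78$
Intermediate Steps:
$-7 + \left(\left(-3\right) \left(-6\right) - 23\right) \left(-17\right) = -7 + \left(18 - 23\right) \left(-17\right) = -7 - -85 = -7 + 85 = 78$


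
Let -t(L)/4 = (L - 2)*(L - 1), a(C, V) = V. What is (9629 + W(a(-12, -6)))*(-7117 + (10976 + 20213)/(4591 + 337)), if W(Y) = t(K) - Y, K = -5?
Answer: -331736810729/4928 ≈ -6.7317e+7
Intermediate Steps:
t(L) = -4*(-1 + L)*(-2 + L) (t(L) = -4*(L - 2)*(L - 1) = -4*(-2 + L)*(-1 + L) = -4*(-1 + L)*(-2 + L))
W(Y) = -168 - Y (W(Y) = (-8 - 4*(-5)² + 12*(-5)) - Y = (-8 - 4*25 - 60) - Y = (-8 - 100 - 60) - Y = -168 - Y)
(9629 + W(a(-12, -6)))*(-7117 + (10976 + 20213)/(4591 + 337)) = (9629 + (-168 - 1*(-6)))*(-7117 + (10976 + 20213)/(4591 + 337)) = (9629 + (-168 + 6))*(-7117 + 31189/4928) = (9629 - 162)*(-7117 + 31189*(1/4928)) = 9467*(-7117 + 31189/4928) = 9467*(-35041387/4928) = -331736810729/4928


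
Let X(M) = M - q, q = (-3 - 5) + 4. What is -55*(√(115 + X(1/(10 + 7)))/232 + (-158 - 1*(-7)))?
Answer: 8305 - 55*√8602/1972 ≈ 8302.4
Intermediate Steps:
q = -4 (q = -8 + 4 = -4)
X(M) = 4 + M (X(M) = M - 1*(-4) = M + 4 = 4 + M)
-55*(√(115 + X(1/(10 + 7)))/232 + (-158 - 1*(-7))) = -55*(√(115 + (4 + 1/(10 + 7)))/232 + (-158 - 1*(-7))) = -55*(√(115 + (4 + 1/17))*(1/232) + (-158 + 7)) = -55*(√(115 + (4 + 1/17))*(1/232) - 151) = -55*(√(115 + 69/17)*(1/232) - 151) = -55*(√(2024/17)*(1/232) - 151) = -55*((2*√8602/17)*(1/232) - 151) = -55*(√8602/1972 - 151) = -55*(-151 + √8602/1972) = 8305 - 55*√8602/1972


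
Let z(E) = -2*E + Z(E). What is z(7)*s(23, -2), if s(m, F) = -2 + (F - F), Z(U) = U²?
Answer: -70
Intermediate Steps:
s(m, F) = -2 (s(m, F) = -2 + 0 = -2)
z(E) = E² - 2*E (z(E) = -2*E + E² = E² - 2*E)
z(7)*s(23, -2) = (7*(-2 + 7))*(-2) = (7*5)*(-2) = 35*(-2) = -70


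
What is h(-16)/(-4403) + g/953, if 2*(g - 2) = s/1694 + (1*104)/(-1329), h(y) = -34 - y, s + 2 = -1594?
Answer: 3813357505/674764051731 ≈ 0.0056514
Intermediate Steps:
s = -1596 (s = -2 - 1594 = -1596)
g = 239573/160809 (g = 2 + (-1596/1694 + (1*104)/(-1329))/2 = 2 + (-1596*1/1694 + 104*(-1/1329))/2 = 2 + (-114/121 - 104/1329)/2 = 2 + (½)*(-164090/160809) = 2 - 82045/160809 = 239573/160809 ≈ 1.4898)
h(-16)/(-4403) + g/953 = (-34 - 1*(-16))/(-4403) + (239573/160809)/953 = (-34 + 16)*(-1/4403) + (239573/160809)*(1/953) = -18*(-1/4403) + 239573/153250977 = 18/4403 + 239573/153250977 = 3813357505/674764051731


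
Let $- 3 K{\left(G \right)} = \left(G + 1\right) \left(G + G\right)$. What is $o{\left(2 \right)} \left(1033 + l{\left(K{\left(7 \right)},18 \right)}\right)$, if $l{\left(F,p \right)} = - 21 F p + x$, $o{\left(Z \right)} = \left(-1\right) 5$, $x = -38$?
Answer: $-75535$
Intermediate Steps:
$K{\left(G \right)} = - \frac{2 G \left(1 + G\right)}{3}$ ($K{\left(G \right)} = - \frac{\left(G + 1\right) \left(G + G\right)}{3} = - \frac{\left(1 + G\right) 2 G}{3} = - \frac{2 G \left(1 + G\right)}{3}$)
$o{\left(Z \right)} = -5$
$l{\left(F,p \right)} = -38 - 21 F p$ ($l{\left(F,p \right)} = - 21 F p - 38 = -38 - 21 F p$)
$o{\left(2 \right)} \left(1033 + l{\left(K{\left(7 \right)},18 \right)}\right) = - 5 \left(1033 - \left(38 + 21 \left(\left(- \frac{2}{3}\right) 7 \left(1 + 7\right)\right) 18\right)\right) = - 5 \left(1033 - \left(38 + 21 \left(\left(- \frac{2}{3}\right) 7 \cdot 8\right) 18\right)\right) = - 5 \left(1033 - \left(38 - 14112\right)\right) = - 5 \left(1033 + \left(-38 + 14112\right)\right) = - 5 \left(1033 + 14074\right) = \left(-5\right) 15107 = -75535$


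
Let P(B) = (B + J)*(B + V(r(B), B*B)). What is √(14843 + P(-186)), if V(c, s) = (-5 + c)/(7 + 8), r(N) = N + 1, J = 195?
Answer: √13055 ≈ 114.26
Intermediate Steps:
r(N) = 1 + N
V(c, s) = -⅓ + c/15 (V(c, s) = (-5 + c)/15 = (-5 + c)*(1/15) = -⅓ + c/15)
P(B) = (195 + B)*(-4/15 + 16*B/15) (P(B) = (B + 195)*(B + (-⅓ + (1 + B)/15)) = (195 + B)*(B + (-⅓ + (1/15 + B/15))) = (195 + B)*(B + (-4/15 + B/15)) = (195 + B)*(-4/15 + 16*B/15))
√(14843 + P(-186)) = √(14843 + (-52 + (16/15)*(-186)² + (3116/15)*(-186))) = √(14843 + (-52 + (16/15)*34596 - 193192/5)) = √(14843 + (-52 + 184512/5 - 193192/5)) = √(14843 - 1788) = √13055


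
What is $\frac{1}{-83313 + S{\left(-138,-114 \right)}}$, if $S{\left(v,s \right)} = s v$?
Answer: $- \frac{1}{67581} \approx -1.4797 \cdot 10^{-5}$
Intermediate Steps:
$\frac{1}{-83313 + S{\left(-138,-114 \right)}} = \frac{1}{-83313 - -15732} = \frac{1}{-83313 + 15732} = \frac{1}{-67581} = - \frac{1}{67581}$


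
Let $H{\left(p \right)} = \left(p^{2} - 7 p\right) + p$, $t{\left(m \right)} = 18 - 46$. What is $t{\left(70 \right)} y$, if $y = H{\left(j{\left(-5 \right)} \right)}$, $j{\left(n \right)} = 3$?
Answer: $252$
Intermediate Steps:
$t{\left(m \right)} = -28$ ($t{\left(m \right)} = 18 - 46 = -28$)
$H{\left(p \right)} = p^{2} - 6 p$
$y = -9$ ($y = 3 \left(-6 + 3\right) = 3 \left(-3\right) = -9$)
$t{\left(70 \right)} y = \left(-28\right) \left(-9\right) = 252$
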